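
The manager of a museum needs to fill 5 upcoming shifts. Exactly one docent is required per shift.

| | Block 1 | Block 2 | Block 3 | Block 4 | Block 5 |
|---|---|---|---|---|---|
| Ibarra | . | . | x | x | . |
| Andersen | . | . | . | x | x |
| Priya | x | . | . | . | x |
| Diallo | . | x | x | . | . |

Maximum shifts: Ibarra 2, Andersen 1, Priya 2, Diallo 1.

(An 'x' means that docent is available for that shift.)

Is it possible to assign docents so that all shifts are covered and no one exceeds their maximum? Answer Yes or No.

Yes

Block 1 can only be covered by Priya, so that assignment is forced.
Block 2 can only be covered by Diallo, so that assignment is forced.
One valid schedule: Block 1→Priya, Block 2→Diallo, Block 3→Ibarra, Block 4→Ibarra, Block 5→Andersen.
Loads: Ibarra 2/2, Andersen 1/1, Priya 1/2, Diallo 1/1 — all within limits.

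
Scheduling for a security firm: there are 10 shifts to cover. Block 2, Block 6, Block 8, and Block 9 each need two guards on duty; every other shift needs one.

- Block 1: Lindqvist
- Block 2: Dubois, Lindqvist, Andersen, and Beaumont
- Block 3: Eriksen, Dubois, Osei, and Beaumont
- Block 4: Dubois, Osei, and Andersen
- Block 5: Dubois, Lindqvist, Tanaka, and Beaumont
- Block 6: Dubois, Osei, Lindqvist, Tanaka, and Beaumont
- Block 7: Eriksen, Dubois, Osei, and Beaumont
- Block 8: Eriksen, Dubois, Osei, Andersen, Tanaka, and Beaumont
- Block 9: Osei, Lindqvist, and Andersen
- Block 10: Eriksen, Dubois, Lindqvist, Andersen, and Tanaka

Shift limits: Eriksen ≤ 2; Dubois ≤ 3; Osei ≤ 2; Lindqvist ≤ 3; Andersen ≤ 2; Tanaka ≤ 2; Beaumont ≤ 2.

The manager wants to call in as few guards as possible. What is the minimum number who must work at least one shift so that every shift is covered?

14 slots to fill and no one can take more than 3, so at least ⌈14/3⌉ = 5 guards are needed.
Any 5 guards together have capacity at most 3+3+2+2+2 = 12 < 14 slots, so 5 can never suffice.
Eriksen, Dubois, Osei, Lindqvist, Andersen, and Tanaka alone can cover everything: Block 1→Lindqvist, Block 2→Dubois+Lindqvist, Block 3→Eriksen, Block 4→Dubois, Block 5→Dubois, Block 6→Osei+Tanaka, Block 7→Eriksen, Block 8→Andersen+Tanaka, Block 9→Osei+Lindqvist, Block 10→Andersen.

6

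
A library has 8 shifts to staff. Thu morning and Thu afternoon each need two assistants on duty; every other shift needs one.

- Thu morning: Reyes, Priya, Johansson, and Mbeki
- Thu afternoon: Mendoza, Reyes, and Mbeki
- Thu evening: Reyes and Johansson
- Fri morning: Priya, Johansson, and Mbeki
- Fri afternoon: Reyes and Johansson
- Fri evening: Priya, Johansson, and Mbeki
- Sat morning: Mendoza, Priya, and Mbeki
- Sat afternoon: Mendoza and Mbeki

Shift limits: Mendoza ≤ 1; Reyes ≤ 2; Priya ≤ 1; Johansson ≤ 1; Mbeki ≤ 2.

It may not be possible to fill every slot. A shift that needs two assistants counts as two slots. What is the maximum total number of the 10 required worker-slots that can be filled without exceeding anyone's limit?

Total capacity across all assistants is 1+2+1+1+2 = 7, and 10 slots are needed, so at most 7 can be filled.
An assignment achieving 7: Thu afternoon→Mbeki, Thu evening→Reyes, Fri morning→Priya, Fri afternoon→Reyes, Fri evening→Johansson, Sat morning→Mbeki, Sat afternoon→Mendoza.
Loads: Mendoza 1/1, Reyes 2/2, Priya 1/1, Johansson 1/1, Mbeki 2/2.

7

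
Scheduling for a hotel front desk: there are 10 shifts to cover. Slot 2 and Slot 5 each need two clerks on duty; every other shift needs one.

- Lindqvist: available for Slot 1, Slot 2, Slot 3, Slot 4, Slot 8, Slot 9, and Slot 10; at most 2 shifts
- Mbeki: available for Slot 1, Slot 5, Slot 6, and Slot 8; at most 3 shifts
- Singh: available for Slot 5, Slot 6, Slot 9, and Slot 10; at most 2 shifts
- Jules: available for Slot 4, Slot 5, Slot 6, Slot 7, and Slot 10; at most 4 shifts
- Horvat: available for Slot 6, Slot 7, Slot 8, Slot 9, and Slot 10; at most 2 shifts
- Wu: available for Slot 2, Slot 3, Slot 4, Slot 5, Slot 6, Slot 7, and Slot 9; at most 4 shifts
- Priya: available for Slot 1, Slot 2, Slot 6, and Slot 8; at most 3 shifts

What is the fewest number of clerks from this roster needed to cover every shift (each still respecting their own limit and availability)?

12 slots to fill and no one can take more than 4, so at least ⌈12/4⌉ = 3 clerks are needed.
Any 3 clerks together have capacity at most 4+4+3 = 11 < 12 slots, so 3 can never suffice.
Lindqvist, Mbeki, Jules, and Wu alone can cover everything: Slot 1→Lindqvist, Slot 2→Lindqvist+Wu, Slot 3→Wu, Slot 4→Jules, Slot 5→Mbeki+Jules, Slot 6→Mbeki, Slot 7→Jules, Slot 8→Mbeki, Slot 9→Wu, Slot 10→Jules.

4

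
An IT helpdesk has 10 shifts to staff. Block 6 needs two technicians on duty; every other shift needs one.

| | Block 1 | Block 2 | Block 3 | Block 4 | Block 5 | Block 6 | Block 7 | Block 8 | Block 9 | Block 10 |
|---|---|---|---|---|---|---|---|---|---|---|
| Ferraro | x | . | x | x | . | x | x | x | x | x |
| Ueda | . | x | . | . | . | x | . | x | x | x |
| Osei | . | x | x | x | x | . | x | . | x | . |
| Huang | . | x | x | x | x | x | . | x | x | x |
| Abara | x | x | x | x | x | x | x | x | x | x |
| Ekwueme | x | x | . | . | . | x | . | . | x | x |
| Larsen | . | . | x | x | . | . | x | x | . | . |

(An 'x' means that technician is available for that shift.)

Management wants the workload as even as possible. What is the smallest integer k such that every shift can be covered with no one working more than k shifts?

2

With 7 technicians and 11 worker-slots to fill, someone must work at least ⌈11/7⌉ = 2 shifts, so k ≥ 2.
k = 2 works: Block 1→Ferraro, Block 2→Ueda, Block 3→Osei, Block 4→Huang, Block 5→Osei, Block 6→Abara+Ekwueme, Block 7→Ferraro, Block 8→Ueda, Block 9→Abara, Block 10→Huang.
Loads: Ferraro 2, Ueda 2, Osei 2, Huang 2, Abara 2, Ekwueme 1, Larsen 0 — all ≤ 2.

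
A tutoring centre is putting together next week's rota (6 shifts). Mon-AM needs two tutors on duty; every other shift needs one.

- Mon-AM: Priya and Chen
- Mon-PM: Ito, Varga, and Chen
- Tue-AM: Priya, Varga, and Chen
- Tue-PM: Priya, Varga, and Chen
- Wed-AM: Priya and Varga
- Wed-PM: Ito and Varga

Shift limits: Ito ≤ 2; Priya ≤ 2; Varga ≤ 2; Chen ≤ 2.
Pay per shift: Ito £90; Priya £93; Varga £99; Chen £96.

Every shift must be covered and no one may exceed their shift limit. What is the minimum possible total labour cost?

£657

Mon-AM can only be covered by Priya and Chen, so that assignment is forced.
Picking the cheapest available tutor for each shift independently would cost £648, but that ignores the shift limits.
An optimal schedule: Mon-AM→Priya+Chen, Mon-PM→Ito, Tue-AM→Chen, Tue-PM→Varga, Wed-AM→Priya, Wed-PM→Ito.
Total: 93 + 96 + 90 + 96 + 99 + 93 + 90 = £657.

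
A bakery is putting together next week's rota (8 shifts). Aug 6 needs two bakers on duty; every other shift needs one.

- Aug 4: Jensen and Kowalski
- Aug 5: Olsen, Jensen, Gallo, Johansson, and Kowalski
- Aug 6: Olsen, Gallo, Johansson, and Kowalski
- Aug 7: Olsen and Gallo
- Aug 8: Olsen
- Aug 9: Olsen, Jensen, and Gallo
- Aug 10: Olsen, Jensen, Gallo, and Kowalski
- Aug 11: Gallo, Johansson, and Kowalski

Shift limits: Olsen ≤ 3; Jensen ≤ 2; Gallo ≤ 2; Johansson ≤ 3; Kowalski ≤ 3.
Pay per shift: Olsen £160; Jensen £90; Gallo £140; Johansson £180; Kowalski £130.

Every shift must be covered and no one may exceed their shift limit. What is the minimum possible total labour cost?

£1170

Aug 8 can only be covered by Olsen, so that assignment is forced.
Picking the cheapest available baker for each shift independently would cost £1060, but that ignores the shift limits.
An optimal schedule: Aug 4→Jensen, Aug 5→Kowalski, Aug 6→Gallo+Olsen, Aug 7→Gallo, Aug 8→Olsen, Aug 9→Jensen, Aug 10→Kowalski, Aug 11→Kowalski.
Total: 90 + 130 + 140 + 160 + 140 + 160 + 90 + 130 + 130 = £1170.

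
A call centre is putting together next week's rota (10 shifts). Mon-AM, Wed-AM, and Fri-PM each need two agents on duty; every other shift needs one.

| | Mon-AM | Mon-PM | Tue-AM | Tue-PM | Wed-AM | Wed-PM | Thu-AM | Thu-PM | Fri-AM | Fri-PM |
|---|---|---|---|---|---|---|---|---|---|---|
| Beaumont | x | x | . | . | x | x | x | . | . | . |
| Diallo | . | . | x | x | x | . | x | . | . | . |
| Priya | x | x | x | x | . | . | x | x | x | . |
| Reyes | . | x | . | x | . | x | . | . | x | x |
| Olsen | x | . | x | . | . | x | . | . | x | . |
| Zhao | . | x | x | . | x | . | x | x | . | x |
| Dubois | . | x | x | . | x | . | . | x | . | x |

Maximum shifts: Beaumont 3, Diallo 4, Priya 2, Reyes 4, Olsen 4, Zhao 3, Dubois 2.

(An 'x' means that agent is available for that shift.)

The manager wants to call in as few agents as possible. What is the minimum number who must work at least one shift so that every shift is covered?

13 slots to fill and no one can take more than 4, so at least ⌈13/4⌉ = 4 agents are needed.
Beaumont, Reyes, Olsen, and Zhao alone can cover everything: Mon-AM→Beaumont+Olsen, Mon-PM→Reyes, Tue-AM→Olsen, Tue-PM→Reyes, Wed-AM→Beaumont+Zhao, Wed-PM→Olsen, Thu-AM→Beaumont, Thu-PM→Zhao, Fri-AM→Reyes, Fri-PM→Reyes+Zhao.

4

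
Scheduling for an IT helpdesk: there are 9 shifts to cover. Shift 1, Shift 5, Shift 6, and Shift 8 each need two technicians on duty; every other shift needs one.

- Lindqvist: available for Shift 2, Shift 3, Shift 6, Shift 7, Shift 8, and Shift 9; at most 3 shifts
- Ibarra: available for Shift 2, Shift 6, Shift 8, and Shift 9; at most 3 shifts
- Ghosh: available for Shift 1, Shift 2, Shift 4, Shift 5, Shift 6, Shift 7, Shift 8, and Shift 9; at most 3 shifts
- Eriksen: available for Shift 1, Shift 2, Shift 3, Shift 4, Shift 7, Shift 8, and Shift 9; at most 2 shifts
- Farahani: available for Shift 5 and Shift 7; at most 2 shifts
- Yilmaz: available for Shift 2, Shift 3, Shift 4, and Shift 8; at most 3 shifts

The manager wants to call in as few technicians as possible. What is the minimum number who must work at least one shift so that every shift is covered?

5

13 slots to fill and no one can take more than 3, so at least ⌈13/3⌉ = 5 technicians are needed.
Lindqvist, Ibarra, Ghosh, Eriksen, and Farahani alone can cover everything: Shift 1→Ghosh+Eriksen, Shift 2→Lindqvist, Shift 3→Lindqvist, Shift 4→Ghosh, Shift 5→Ghosh+Farahani, Shift 6→Lindqvist+Ibarra, Shift 7→Farahani, Shift 8→Ibarra+Eriksen, Shift 9→Ibarra.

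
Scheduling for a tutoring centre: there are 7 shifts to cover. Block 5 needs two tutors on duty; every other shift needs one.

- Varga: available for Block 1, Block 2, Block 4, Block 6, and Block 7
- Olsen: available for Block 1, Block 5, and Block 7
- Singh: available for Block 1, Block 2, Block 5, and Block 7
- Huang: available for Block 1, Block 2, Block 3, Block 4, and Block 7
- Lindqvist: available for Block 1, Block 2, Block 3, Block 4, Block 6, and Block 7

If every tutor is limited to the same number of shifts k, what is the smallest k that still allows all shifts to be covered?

With 5 tutors and 8 worker-slots to fill, someone must work at least ⌈8/5⌉ = 2 shifts, so k ≥ 2.
k = 2 works: Block 1→Olsen, Block 2→Singh, Block 3→Huang, Block 4→Varga, Block 5→Olsen+Singh, Block 6→Varga, Block 7→Huang.
Loads: Varga 2, Olsen 2, Singh 2, Huang 2, Lindqvist 0 — all ≤ 2.

2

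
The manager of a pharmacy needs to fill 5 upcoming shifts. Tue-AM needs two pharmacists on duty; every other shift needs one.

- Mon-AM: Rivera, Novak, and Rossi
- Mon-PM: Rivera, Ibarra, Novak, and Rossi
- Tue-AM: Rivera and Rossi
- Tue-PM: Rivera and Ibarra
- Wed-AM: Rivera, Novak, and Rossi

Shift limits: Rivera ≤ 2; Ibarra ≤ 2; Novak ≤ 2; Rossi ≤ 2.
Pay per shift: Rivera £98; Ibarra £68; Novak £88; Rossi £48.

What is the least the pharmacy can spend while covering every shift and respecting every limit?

Tue-AM can only be covered by Rivera and Rossi, so that assignment is forced.
Picking the cheapest available pharmacist for each shift independently would cost £358, but that ignores the shift limits.
An optimal schedule: Mon-AM→Rossi, Mon-PM→Ibarra, Tue-AM→Rossi+Rivera, Tue-PM→Ibarra, Wed-AM→Novak.
Total: 48 + 68 + 48 + 98 + 68 + 88 = £418.

£418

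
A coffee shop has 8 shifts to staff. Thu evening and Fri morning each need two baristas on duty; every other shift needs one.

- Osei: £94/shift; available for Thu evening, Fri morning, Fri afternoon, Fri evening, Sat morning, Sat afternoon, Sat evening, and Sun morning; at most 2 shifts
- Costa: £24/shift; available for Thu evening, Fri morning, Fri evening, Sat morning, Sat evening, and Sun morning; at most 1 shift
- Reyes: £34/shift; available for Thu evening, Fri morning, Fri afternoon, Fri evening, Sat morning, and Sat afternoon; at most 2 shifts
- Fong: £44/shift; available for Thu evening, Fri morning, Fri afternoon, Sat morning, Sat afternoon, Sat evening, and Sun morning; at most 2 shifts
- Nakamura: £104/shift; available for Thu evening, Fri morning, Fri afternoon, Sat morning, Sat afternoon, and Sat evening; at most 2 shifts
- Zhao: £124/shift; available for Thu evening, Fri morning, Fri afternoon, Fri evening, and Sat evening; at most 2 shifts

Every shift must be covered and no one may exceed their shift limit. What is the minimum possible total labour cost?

Picking the cheapest available barista for each shift independently would cost £280, but that ignores the shift limits.
An optimal schedule: Thu evening→Fong+Nakamura, Fri morning→Nakamura+Zhao, Fri afternoon→Reyes, Fri evening→Osei, Sat morning→Costa, Sat afternoon→Reyes, Sat evening→Fong, Sun morning→Osei.
Total: 44 + 104 + 104 + 124 + 34 + 94 + 24 + 34 + 44 + 94 = £700.

£700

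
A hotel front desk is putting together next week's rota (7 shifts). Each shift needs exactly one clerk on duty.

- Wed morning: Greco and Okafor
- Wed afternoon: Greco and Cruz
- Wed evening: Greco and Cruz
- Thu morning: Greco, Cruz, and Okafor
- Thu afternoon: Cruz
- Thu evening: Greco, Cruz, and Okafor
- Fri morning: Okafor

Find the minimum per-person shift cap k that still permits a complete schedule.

With 3 clerks and 7 worker-slots to fill, someone must work at least ⌈7/3⌉ = 3 shifts, so k ≥ 3.
k = 3 works: Wed morning→Greco, Wed afternoon→Greco, Wed evening→Greco, Thu morning→Cruz, Thu afternoon→Cruz, Thu evening→Cruz, Fri morning→Okafor.
Loads: Greco 3, Cruz 3, Okafor 1 — all ≤ 3.

3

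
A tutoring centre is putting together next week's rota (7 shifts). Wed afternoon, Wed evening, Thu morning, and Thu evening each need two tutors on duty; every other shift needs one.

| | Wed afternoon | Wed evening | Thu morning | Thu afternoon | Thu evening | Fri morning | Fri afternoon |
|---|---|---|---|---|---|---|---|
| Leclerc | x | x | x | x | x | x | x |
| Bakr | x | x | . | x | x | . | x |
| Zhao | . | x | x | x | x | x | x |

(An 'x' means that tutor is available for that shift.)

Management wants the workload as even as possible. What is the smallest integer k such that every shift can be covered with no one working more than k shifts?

4

With 3 tutors and 11 worker-slots to fill, someone must work at least ⌈11/3⌉ = 4 shifts, so k ≥ 4.
k = 4 works: Wed afternoon→Leclerc+Bakr, Wed evening→Leclerc+Bakr, Thu morning→Leclerc+Zhao, Thu afternoon→Bakr, Thu evening→Bakr+Zhao, Fri morning→Leclerc, Fri afternoon→Zhao.
Loads: Leclerc 4, Bakr 4, Zhao 3 — all ≤ 4.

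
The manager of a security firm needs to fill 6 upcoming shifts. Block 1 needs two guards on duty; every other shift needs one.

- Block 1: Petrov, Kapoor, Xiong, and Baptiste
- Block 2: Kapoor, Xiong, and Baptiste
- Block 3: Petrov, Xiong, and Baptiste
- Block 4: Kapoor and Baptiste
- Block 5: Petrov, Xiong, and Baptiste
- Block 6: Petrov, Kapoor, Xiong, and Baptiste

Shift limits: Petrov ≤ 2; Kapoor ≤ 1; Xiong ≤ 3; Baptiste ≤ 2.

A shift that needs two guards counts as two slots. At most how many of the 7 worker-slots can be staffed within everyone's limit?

7

Total capacity across all guards is 2+1+3+2 = 8, and 7 slots are needed, so at most 7 can be filled.
An assignment achieving 7: Block 1→Xiong+Baptiste, Block 2→Xiong, Block 3→Petrov, Block 4→Kapoor, Block 5→Petrov, Block 6→Xiong.
Loads: Petrov 2/2, Kapoor 1/1, Xiong 3/3, Baptiste 1/2.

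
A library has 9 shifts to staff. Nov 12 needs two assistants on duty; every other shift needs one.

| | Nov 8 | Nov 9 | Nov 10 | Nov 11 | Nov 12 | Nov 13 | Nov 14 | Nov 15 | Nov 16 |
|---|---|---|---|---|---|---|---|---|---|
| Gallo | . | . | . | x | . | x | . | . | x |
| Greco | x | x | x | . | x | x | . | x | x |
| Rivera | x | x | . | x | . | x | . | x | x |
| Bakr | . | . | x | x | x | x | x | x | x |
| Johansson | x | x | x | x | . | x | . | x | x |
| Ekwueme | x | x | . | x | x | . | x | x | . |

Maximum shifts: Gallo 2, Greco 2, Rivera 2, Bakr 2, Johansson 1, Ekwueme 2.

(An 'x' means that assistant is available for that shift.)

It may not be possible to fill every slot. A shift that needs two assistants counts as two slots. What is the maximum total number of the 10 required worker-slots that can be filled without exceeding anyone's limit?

10

Total capacity across all assistants is 2+2+2+2+1+2 = 11, and 10 slots are needed, so at most 10 can be filled.
An assignment achieving 10: Nov 8→Rivera, Nov 9→Rivera, Nov 10→Greco, Nov 11→Gallo, Nov 12→Greco+Bakr, Nov 13→Gallo, Nov 14→Bakr, Nov 15→Ekwueme, Nov 16→Johansson.
Loads: Gallo 2/2, Greco 2/2, Rivera 2/2, Bakr 2/2, Johansson 1/1, Ekwueme 1/2.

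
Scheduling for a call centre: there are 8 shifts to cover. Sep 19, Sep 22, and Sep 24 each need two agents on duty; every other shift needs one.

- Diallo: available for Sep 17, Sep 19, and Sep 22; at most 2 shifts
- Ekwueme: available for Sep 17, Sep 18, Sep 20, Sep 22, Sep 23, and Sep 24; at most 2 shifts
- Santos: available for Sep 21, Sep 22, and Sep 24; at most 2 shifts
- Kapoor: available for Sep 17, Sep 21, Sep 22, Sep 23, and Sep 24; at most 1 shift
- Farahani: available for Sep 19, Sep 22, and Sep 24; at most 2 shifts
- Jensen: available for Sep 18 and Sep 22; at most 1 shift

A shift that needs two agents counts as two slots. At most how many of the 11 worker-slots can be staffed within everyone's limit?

Total capacity across all agents is 2+2+2+1+2+1 = 10, and 11 slots are needed, so at most 10 can be filled.
An assignment achieving 10: Sep 17→Diallo, Sep 18→Ekwueme, Sep 19→Diallo+Farahani, Sep 20→Ekwueme, Sep 21→Santos, Sep 22→Jensen, Sep 23→Kapoor, Sep 24→Santos+Farahani.
Loads: Diallo 2/2, Ekwueme 2/2, Santos 2/2, Kapoor 1/1, Farahani 2/2, Jensen 1/1.

10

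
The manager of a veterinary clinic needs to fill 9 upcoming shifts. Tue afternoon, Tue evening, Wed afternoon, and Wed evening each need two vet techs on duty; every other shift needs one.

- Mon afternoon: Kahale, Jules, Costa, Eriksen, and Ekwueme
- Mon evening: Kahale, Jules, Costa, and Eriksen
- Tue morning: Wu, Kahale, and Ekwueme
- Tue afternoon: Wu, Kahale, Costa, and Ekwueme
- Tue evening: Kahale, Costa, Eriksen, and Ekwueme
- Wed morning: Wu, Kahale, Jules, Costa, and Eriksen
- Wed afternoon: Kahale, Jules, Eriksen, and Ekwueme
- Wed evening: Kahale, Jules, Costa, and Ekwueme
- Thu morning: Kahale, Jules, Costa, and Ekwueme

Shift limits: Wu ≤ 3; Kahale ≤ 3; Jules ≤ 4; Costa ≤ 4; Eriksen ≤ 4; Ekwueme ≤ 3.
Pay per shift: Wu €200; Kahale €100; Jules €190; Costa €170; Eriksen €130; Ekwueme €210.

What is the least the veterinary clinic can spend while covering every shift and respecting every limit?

Picking the cheapest available vet tech for each shift independently would cost €1500, but that ignores the shift limits.
An optimal schedule: Mon afternoon→Eriksen, Mon evening→Kahale, Tue morning→Kahale, Tue afternoon→Kahale+Costa, Tue evening→Eriksen+Costa, Wed morning→Eriksen, Wed afternoon→Eriksen+Jules, Wed evening→Costa+Jules, Thu morning→Costa.
Total: 130 + 100 + 100 + 100 + 170 + 130 + 170 + 130 + 130 + 190 + 170 + 190 + 170 = €1880.

€1880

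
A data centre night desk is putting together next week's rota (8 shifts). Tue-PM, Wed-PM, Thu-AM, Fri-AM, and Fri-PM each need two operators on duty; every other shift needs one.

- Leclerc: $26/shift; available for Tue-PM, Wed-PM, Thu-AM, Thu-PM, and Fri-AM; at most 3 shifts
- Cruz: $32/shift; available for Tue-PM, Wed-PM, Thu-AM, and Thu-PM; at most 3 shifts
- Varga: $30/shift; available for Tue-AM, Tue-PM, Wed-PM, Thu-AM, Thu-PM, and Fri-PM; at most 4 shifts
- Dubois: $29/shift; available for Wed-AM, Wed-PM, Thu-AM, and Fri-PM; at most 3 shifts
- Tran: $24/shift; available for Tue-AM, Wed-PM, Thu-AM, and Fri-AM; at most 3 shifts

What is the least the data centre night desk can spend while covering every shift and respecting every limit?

$357

Wed-AM can only be covered by Dubois, so that assignment is forced.
Fri-AM can only be covered by Leclerc and Tran, so that assignment is forced.
Fri-PM can only be covered by Varga and Dubois, so that assignment is forced.
Picking the cheapest available operator for each shift independently would cost $344, but that ignores the shift limits.
An optimal schedule: Tue-AM→Tran, Tue-PM→Leclerc+Varga, Wed-AM→Dubois, Wed-PM→Tran+Varga, Thu-AM→Dubois+Varga, Thu-PM→Leclerc, Fri-AM→Tran+Leclerc, Fri-PM→Dubois+Varga.
Total: 24 + 26 + 30 + 29 + 24 + 30 + 29 + 30 + 26 + 24 + 26 + 29 + 30 = $357.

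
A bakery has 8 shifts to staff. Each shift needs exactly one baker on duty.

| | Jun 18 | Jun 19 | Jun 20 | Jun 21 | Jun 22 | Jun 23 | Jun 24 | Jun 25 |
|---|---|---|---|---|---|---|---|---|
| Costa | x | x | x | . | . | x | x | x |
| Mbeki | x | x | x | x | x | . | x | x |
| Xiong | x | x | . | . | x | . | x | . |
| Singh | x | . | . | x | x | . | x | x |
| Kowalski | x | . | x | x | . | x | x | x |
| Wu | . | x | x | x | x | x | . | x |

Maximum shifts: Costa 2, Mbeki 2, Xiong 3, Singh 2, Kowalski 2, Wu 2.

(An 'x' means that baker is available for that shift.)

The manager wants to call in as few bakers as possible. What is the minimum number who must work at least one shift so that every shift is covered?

8 slots to fill and no one can take more than 3, so at least ⌈8/3⌉ = 3 bakers are needed.
Any 3 bakers together have capacity at most 3+2+2 = 7 < 8 slots, so 3 can never suffice.
Costa, Mbeki, Xiong, and Singh alone can cover everything: Jun 18→Xiong, Jun 19→Mbeki, Jun 20→Costa, Jun 21→Mbeki, Jun 22→Xiong, Jun 23→Costa, Jun 24→Xiong, Jun 25→Singh.

4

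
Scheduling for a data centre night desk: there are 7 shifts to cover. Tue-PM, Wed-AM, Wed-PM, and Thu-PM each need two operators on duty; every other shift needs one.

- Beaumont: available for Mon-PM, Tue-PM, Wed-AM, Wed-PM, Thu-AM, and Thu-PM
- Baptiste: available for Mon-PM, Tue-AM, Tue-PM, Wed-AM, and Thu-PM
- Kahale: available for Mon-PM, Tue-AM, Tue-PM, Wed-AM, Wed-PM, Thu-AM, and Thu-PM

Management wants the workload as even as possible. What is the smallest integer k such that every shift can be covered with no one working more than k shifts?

4

With 3 operators and 11 worker-slots to fill, someone must work at least ⌈11/3⌉ = 4 shifts, so k ≥ 4.
k = 4 works: Mon-PM→Beaumont, Tue-AM→Baptiste, Tue-PM→Beaumont+Baptiste, Wed-AM→Baptiste+Kahale, Wed-PM→Beaumont+Kahale, Thu-AM→Beaumont, Thu-PM→Baptiste+Kahale.
Loads: Beaumont 4, Baptiste 4, Kahale 3 — all ≤ 4.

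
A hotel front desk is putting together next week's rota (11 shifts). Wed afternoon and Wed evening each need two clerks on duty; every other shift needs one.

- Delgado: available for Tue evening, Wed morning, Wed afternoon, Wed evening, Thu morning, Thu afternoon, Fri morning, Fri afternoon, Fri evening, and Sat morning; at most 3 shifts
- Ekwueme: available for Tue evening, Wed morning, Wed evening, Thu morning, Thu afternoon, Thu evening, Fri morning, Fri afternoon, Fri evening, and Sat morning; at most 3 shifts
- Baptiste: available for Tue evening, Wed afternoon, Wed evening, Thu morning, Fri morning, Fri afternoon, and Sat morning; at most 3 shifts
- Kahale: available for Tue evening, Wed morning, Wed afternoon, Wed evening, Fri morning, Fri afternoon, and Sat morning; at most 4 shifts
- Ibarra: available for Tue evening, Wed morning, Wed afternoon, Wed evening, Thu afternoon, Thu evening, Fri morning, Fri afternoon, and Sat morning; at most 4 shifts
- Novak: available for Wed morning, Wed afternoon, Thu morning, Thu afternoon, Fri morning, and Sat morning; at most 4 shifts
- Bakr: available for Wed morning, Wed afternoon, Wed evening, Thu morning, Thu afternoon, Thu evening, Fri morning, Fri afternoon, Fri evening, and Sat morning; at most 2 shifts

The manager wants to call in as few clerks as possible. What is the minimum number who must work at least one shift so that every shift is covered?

13 slots to fill and no one can take more than 4, so at least ⌈13/4⌉ = 4 clerks are needed.
Delgado, Ekwueme, Baptiste, and Kahale alone can cover everything: Tue evening→Ekwueme, Wed morning→Delgado, Wed afternoon→Baptiste+Kahale, Wed evening→Baptiste+Kahale, Thu morning→Ekwueme, Thu afternoon→Delgado, Thu evening→Ekwueme, Fri morning→Baptiste, Fri afternoon→Kahale, Fri evening→Delgado, Sat morning→Kahale.

4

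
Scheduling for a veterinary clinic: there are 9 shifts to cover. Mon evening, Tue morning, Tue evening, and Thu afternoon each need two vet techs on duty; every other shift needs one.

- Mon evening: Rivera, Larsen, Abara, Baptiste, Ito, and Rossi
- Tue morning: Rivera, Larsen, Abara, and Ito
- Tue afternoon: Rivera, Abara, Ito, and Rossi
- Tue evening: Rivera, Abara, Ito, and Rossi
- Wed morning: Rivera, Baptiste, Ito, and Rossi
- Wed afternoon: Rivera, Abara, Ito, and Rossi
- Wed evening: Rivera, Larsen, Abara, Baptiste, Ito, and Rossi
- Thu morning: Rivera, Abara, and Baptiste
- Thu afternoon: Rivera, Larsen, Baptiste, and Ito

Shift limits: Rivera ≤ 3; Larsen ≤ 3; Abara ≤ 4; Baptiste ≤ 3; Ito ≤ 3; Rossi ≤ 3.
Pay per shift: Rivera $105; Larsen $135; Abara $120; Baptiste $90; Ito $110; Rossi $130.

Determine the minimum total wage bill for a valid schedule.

$1395

Picking the cheapest available vet tech for each shift independently would cost $1300, but that ignores the shift limits.
An optimal schedule: Mon evening→Ito+Abara, Tue morning→Rivera+Abara, Tue afternoon→Rivera, Tue evening→Ito+Abara, Wed morning→Baptiste, Wed afternoon→Rivera, Wed evening→Abara, Thu morning→Baptiste, Thu afternoon→Baptiste+Ito.
Total: 110 + 120 + 105 + 120 + 105 + 110 + 120 + 90 + 105 + 120 + 90 + 90 + 110 = $1395.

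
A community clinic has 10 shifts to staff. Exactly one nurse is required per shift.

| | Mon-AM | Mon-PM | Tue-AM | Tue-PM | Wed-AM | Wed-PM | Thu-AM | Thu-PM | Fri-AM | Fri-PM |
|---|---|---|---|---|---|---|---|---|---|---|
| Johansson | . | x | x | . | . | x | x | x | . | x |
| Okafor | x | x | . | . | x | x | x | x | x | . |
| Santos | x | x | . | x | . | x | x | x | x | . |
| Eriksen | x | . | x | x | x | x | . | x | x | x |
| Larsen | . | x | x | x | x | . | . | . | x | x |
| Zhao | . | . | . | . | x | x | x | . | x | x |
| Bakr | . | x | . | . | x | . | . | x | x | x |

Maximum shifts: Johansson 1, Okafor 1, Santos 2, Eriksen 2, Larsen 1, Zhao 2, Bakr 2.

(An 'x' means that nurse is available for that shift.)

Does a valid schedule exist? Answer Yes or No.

One valid schedule: Mon-AM→Okafor, Mon-PM→Larsen, Tue-AM→Johansson, Tue-PM→Santos, Wed-AM→Eriksen, Wed-PM→Eriksen, Thu-AM→Santos, Thu-PM→Bakr, Fri-AM→Zhao, Fri-PM→Zhao.
Loads: Johansson 1/1, Okafor 1/1, Santos 2/2, Eriksen 2/2, Larsen 1/1, Zhao 2/2, Bakr 1/2 — all within limits.

Yes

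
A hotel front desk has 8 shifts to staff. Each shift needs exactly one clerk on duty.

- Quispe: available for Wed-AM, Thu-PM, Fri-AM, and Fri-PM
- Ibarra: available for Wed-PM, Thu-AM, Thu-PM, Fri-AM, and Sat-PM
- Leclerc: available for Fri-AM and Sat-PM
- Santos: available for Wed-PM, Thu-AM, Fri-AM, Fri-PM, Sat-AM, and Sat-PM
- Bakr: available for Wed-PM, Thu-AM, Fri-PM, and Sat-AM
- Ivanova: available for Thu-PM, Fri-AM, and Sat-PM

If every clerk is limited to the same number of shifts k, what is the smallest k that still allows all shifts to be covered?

With 6 clerks and 8 worker-slots to fill, someone must work at least ⌈8/6⌉ = 2 shifts, so k ≥ 2.
k = 2 works: Wed-AM→Quispe, Wed-PM→Ibarra, Thu-AM→Ibarra, Thu-PM→Quispe, Fri-AM→Leclerc, Fri-PM→Santos, Sat-AM→Santos, Sat-PM→Leclerc.
Loads: Quispe 2, Ibarra 2, Leclerc 2, Santos 2, Bakr 0, Ivanova 0 — all ≤ 2.

2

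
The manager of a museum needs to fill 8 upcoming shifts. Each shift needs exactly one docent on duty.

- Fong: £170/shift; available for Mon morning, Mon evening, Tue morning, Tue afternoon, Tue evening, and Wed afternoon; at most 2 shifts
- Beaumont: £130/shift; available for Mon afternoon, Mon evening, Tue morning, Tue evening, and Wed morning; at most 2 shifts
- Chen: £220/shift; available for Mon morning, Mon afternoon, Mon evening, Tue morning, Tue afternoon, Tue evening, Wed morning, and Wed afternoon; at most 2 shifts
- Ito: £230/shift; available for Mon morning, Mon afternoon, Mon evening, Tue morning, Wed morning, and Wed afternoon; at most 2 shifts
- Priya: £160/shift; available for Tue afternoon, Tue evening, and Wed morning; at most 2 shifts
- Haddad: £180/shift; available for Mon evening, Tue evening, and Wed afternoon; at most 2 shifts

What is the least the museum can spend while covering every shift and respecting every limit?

Picking the cheapest available docent for each shift independently would cost £1150, but that ignores the shift limits.
An optimal schedule: Mon morning→Fong, Mon afternoon→Beaumont, Mon evening→Haddad, Tue morning→Beaumont, Tue afternoon→Priya, Tue evening→Haddad, Wed morning→Priya, Wed afternoon→Fong.
Total: 170 + 130 + 180 + 130 + 160 + 180 + 160 + 170 = £1280.

£1280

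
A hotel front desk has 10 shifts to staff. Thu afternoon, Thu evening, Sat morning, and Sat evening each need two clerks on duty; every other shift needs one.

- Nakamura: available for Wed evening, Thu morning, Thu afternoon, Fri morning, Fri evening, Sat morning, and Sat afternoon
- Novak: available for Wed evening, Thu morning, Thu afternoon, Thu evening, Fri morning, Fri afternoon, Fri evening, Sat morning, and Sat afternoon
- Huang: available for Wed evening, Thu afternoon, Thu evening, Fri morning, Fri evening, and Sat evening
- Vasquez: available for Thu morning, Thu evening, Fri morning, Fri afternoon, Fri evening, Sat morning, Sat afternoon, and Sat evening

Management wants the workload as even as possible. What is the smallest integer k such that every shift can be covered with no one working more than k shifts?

With 4 clerks and 14 worker-slots to fill, someone must work at least ⌈14/4⌉ = 4 shifts, so k ≥ 4.
k = 4 works: Wed evening→Nakamura, Thu morning→Nakamura, Thu afternoon→Nakamura+Novak, Thu evening→Novak+Huang, Fri morning→Huang, Fri afternoon→Novak, Fri evening→Huang, Sat morning→Nakamura+Novak, Sat afternoon→Vasquez, Sat evening→Huang+Vasquez.
Loads: Nakamura 4, Novak 4, Huang 4, Vasquez 2 — all ≤ 4.

4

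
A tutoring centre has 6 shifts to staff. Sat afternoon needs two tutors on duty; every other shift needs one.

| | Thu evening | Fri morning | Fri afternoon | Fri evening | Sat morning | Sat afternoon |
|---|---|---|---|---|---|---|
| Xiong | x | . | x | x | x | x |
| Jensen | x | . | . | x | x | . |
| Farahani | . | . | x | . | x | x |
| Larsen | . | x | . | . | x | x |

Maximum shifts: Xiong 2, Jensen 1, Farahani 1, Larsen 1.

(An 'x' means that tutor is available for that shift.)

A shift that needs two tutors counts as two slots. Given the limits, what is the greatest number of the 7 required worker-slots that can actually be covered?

Total capacity across all tutors is 2+1+1+1 = 5, and 7 slots are needed, so at most 5 can be filled.
An assignment achieving 5: Thu evening→Xiong, Fri morning→Larsen, Fri afternoon→Xiong, Fri evening→Jensen, Sat afternoon→Farahani.
Loads: Xiong 2/2, Jensen 1/1, Farahani 1/1, Larsen 1/1.

5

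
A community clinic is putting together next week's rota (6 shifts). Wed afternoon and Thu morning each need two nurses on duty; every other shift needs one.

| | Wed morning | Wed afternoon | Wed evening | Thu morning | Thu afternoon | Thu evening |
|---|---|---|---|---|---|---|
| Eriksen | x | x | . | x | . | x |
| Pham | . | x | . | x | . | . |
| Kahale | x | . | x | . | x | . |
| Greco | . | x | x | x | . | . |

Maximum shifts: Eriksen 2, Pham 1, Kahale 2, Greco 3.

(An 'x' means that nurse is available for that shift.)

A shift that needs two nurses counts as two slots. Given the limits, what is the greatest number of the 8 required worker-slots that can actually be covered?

8

Total capacity across all nurses is 2+1+2+3 = 8, and 8 slots are needed, so at most 8 can be filled.
An assignment achieving 8: Wed morning→Kahale, Wed afternoon→Eriksen+Greco, Wed evening→Greco, Thu morning→Pham+Greco, Thu afternoon→Kahale, Thu evening→Eriksen.
Loads: Eriksen 2/2, Pham 1/1, Kahale 2/2, Greco 3/3.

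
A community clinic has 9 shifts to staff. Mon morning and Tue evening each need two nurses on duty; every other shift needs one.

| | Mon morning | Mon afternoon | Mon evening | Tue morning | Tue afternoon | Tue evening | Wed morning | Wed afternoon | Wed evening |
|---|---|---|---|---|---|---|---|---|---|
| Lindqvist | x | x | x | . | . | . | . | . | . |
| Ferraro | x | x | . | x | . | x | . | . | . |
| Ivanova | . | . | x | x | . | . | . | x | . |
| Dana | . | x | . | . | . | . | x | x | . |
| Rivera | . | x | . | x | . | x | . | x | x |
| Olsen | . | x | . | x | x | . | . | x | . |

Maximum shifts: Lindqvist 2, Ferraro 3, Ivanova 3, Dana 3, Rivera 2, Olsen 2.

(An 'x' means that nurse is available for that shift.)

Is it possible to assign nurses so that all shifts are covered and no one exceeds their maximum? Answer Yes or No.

Mon morning can only be covered by Lindqvist and Ferraro, so that assignment is forced.
Tue afternoon can only be covered by Olsen, so that assignment is forced.
Tue evening can only be covered by Ferraro and Rivera, so that assignment is forced.
One valid schedule: Mon morning→Lindqvist+Ferraro, Mon afternoon→Dana, Mon evening→Lindqvist, Tue morning→Ferraro, Tue afternoon→Olsen, Tue evening→Ferraro+Rivera, Wed morning→Dana, Wed afternoon→Ivanova, Wed evening→Rivera.
Loads: Lindqvist 2/2, Ferraro 3/3, Ivanova 1/3, Dana 2/3, Rivera 2/2, Olsen 1/2 — all within limits.

Yes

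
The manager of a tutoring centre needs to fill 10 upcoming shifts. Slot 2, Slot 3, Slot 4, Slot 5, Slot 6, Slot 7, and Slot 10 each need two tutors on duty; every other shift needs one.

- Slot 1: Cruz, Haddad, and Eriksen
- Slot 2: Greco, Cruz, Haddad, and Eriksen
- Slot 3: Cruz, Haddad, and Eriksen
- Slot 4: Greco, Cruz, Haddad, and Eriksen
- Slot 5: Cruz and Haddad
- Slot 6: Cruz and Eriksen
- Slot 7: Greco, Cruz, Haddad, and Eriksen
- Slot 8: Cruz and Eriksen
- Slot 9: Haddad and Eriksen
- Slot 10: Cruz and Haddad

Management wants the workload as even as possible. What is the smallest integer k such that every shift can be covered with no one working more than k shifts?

5

With 4 tutors and 17 worker-slots to fill, someone must work at least ⌈17/4⌉ = 5 shifts, so k ≥ 5.
k = 5 works: Slot 1→Cruz, Slot 2→Greco+Haddad, Slot 3→Haddad+Eriksen, Slot 4→Greco+Eriksen, Slot 5→Cruz+Haddad, Slot 6→Cruz+Eriksen, Slot 7→Greco+Eriksen, Slot 8→Cruz, Slot 9→Haddad, Slot 10→Cruz+Haddad.
Loads: Greco 3, Cruz 5, Haddad 5, Eriksen 4 — all ≤ 5.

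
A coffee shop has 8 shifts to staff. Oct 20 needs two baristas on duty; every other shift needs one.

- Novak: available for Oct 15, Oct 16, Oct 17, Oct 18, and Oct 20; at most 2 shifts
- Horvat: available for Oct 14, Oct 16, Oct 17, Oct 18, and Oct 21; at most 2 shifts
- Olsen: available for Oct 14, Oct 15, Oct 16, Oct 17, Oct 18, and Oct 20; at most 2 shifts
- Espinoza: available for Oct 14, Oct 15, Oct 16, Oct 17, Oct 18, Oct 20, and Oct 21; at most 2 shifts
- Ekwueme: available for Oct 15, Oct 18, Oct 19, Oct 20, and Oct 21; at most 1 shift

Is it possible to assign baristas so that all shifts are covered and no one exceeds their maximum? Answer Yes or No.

Yes

Oct 19 can only be covered by Ekwueme, so that assignment is forced.
One valid schedule: Oct 14→Horvat, Oct 15→Novak, Oct 16→Novak, Oct 17→Olsen, Oct 18→Espinoza, Oct 19→Ekwueme, Oct 20→Olsen+Espinoza, Oct 21→Horvat.
Loads: Novak 2/2, Horvat 2/2, Olsen 2/2, Espinoza 2/2, Ekwueme 1/1 — all within limits.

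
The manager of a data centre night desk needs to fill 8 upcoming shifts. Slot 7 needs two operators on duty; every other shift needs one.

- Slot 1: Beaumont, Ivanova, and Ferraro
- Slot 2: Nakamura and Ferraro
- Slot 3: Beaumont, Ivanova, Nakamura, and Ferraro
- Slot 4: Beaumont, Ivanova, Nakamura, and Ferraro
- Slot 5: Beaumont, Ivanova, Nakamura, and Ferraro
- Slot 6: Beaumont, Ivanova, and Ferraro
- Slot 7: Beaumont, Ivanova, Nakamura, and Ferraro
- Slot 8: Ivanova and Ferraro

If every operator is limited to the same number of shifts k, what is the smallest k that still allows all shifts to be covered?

3

With 4 operators and 9 worker-slots to fill, someone must work at least ⌈9/4⌉ = 3 shifts, so k ≥ 3.
k = 3 works: Slot 1→Beaumont, Slot 2→Nakamura, Slot 3→Beaumont, Slot 4→Ivanova, Slot 5→Ivanova, Slot 6→Beaumont, Slot 7→Nakamura+Ferraro, Slot 8→Ivanova.
Loads: Beaumont 3, Ivanova 3, Nakamura 2, Ferraro 1 — all ≤ 3.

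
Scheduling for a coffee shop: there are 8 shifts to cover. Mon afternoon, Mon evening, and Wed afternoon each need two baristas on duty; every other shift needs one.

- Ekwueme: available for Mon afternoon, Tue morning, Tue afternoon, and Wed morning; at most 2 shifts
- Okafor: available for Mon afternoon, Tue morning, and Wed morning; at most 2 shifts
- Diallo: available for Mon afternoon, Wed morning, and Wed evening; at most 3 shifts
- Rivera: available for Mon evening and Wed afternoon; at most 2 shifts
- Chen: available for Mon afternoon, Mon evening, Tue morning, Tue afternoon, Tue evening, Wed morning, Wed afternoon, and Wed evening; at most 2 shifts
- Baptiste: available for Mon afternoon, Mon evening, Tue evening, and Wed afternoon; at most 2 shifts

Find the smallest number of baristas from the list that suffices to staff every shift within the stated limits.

11 slots to fill and no one can take more than 3, so at least ⌈11/3⌉ = 4 baristas are needed.
Any 4 baristas together have capacity at most 3+2+2+2 = 9 < 11 slots, so 4 can never suffice.
Ekwueme, Diallo, Rivera, Chen, and Baptiste alone can cover everything: Mon afternoon→Diallo+Baptiste, Mon evening→Rivera+Chen, Tue morning→Ekwueme, Tue afternoon→Ekwueme, Tue evening→Chen, Wed morning→Diallo, Wed afternoon→Rivera+Baptiste, Wed evening→Diallo.

5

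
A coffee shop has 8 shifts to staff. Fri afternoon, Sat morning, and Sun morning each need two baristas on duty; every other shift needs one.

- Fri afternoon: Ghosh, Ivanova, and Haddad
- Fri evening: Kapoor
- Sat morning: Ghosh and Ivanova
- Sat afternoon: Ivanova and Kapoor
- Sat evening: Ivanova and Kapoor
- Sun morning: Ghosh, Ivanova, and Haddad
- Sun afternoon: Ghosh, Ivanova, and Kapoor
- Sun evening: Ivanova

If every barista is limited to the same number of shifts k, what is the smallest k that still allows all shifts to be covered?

With 4 baristas and 11 worker-slots to fill, someone must work at least ⌈11/4⌉ = 3 shifts, so k ≥ 3.
k = 3 works: Fri afternoon→Ghosh+Haddad, Fri evening→Kapoor, Sat morning→Ghosh+Ivanova, Sat afternoon→Ivanova, Sat evening→Kapoor, Sun morning→Ghosh+Haddad, Sun afternoon→Kapoor, Sun evening→Ivanova.
Loads: Ghosh 3, Ivanova 3, Haddad 2, Kapoor 3 — all ≤ 3.

3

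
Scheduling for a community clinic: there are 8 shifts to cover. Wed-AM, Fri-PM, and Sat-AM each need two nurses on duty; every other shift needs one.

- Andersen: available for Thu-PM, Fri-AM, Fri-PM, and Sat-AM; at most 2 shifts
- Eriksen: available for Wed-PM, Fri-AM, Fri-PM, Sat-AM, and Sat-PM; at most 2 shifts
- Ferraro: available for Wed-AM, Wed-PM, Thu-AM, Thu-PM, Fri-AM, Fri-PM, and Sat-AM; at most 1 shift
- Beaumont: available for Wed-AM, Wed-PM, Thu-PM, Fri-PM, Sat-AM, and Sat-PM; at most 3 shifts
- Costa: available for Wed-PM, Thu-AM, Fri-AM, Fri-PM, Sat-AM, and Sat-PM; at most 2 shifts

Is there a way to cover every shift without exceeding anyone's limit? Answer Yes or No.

No

Total capacity is 2+2+1+3+2 = 10 but 11 worker-slots are needed — infeasible.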